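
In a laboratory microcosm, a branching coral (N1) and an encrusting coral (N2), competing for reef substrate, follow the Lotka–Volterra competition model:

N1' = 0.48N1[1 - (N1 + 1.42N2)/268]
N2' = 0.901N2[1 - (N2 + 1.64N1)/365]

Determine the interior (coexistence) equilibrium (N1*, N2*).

N1* ≈ 188, N2* ≈ 56.1

Setting both brackets to zero gives the nullclines N1 + 1.42N2 = 268 and 1.64N1 + N2 = 365.
Substituting N2 = 365 - 1.64N1 into the first: N1(1 - 1.42·1.64) = 268 - 1.42·365.
So N1* = -250/-1.33 = 188, and then N2* = 365 - 1.64·188 = 56.1.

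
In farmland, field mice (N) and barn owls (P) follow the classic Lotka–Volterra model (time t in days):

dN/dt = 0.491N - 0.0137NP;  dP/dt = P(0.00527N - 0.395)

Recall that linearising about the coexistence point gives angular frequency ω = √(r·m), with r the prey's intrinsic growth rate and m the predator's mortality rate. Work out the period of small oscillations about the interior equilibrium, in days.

Here r = 0.491 and m = 0.395, so r·m = 0.194.
ω = √0.194 = 0.44 per day, hence T = 2π/ω ≈ 14.3 days.

T ≈ 14.3 days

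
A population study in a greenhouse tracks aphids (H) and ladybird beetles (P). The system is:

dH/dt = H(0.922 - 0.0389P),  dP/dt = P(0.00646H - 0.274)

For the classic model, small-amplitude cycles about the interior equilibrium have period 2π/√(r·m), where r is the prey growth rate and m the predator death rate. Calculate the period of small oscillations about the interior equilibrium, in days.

T ≈ 12.5 days

Here r = 0.922 and m = 0.274, so r·m = 0.253.
ω = √0.253 = 0.503 per day, hence T = 2π/ω ≈ 12.5 days.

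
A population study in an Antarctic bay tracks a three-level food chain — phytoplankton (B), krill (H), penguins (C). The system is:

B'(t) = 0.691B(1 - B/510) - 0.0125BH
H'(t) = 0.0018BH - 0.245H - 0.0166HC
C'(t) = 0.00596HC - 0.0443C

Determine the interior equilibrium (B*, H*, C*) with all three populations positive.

B* ≈ 441, H* ≈ 7.43, C* ≈ 33.1

From dC/dt = 0: 0.00596H* = 0.0443, so H* = 7.43.
From dB/dt = 0: 0.691(1 - B*/510) = 0.0125·7.43, giving B* = 510·(1 - 0.134) = 441.
From dH/dt = 0: 0.0018·441 - 0.245 = 0.0166C*, so C* = 0.55/0.0166 = 33.1.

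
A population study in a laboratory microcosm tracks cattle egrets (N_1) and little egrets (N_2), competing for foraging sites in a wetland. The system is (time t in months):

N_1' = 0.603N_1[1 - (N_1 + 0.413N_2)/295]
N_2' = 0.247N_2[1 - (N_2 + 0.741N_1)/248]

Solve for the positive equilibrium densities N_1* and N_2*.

Setting both brackets to zero gives the nullclines N_1 + 0.413N_2 = 295 and 0.741N_1 + N_2 = 248.
Substituting N_2 = 248 - 0.741N_1 into the first: N_1(1 - 0.413·0.741) = 295 - 0.413·248.
So N_1* = 193/0.694 = 278, and then N_2* = 248 - 0.741·278 = 42.4.

N_1* ≈ 278, N_2* ≈ 42.4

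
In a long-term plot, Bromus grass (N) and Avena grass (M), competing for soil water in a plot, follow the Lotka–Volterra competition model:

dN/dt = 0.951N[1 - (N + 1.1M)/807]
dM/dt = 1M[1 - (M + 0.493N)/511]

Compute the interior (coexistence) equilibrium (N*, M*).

Setting both brackets to zero gives the nullclines N + 1.1M = 807 and 0.493N + M = 511.
Substituting M = 511 - 0.493N into the first: N(1 - 1.1·0.493) = 807 - 1.1·511.
So N* = 245/0.458 = 535, and then M* = 511 - 0.493·535 = 247.

N* ≈ 535, M* ≈ 247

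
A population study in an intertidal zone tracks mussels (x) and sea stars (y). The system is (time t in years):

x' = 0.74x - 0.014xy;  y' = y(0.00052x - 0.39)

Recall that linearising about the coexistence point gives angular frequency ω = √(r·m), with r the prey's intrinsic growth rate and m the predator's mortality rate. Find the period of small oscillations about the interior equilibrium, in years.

Here r = 0.74 and m = 0.39, so r·m = 0.289.
ω = √0.289 = 0.537 per year, hence T = 2π/ω ≈ 11.7 years.

T ≈ 11.7 years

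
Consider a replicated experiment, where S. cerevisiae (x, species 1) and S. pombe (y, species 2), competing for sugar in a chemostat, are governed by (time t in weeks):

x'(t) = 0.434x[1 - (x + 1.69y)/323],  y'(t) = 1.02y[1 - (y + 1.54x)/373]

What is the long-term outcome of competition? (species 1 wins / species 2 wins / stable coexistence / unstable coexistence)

Compare the nullcline intercepts: K1/α12 = 323/1.69 = 191 < K2 = 373; K2/α21 = 373/1.54 = 242 < K1 = 323.
Since both are reversed, neither can invade when rare; the interior point is a saddle.

unstable coexistence (outcome depends on initial conditions)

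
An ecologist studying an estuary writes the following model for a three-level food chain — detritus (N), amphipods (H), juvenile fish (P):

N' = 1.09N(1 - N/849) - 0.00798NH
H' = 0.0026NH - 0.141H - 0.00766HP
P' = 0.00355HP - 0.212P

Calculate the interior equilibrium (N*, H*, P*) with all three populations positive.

From dP/dt = 0: 0.00355H* = 0.212, so H* = 59.7.
From dN/dt = 0: 1.09(1 - N*/849) = 0.00798·59.7, giving N* = 849·(1 - 0.437) = 478.
From dH/dt = 0: 0.0026·478 - 0.141 = 0.00766P*, so P* = 1.1/0.00766 = 144.

N* ≈ 478, H* ≈ 59.7, P* ≈ 144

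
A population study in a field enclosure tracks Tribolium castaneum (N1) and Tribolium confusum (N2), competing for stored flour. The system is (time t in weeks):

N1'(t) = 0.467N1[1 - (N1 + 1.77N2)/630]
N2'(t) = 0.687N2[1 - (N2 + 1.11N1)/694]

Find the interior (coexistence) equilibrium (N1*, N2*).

Setting both brackets to zero gives the nullclines N1 + 1.77N2 = 630 and 1.11N1 + N2 = 694.
Substituting N2 = 694 - 1.11N1 into the first: N1(1 - 1.77·1.11) = 630 - 1.77·694.
So N1* = -598/-0.965 = 620, and then N2* = 694 - 1.11·620 = 5.49.

N1* ≈ 620, N2* ≈ 5.49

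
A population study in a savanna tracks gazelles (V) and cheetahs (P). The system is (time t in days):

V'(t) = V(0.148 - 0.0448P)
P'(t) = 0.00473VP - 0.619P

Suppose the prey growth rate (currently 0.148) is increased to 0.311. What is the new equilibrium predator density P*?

P* ≈ 6.94

At the interior fixed point, setting dV/dt = 0 with V > 0 fixes P* = (prey growth rate)/(VP coefficient) — independent of the other coefficients.
With the change, P* = 0.311/0.0448 = 6.94; it rises from 3.3.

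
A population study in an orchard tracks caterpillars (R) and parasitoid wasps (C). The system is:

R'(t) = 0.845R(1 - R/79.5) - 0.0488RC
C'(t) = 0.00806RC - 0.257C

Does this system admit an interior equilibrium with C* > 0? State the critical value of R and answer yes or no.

Threshold R = 31.9; K > 31.9, so yes, the predator persists.

The predator equation gives dC/dt > 0 only when R > 0.257/0.00806 = 31.9.
Without the predator, R → K = 79.5. Since 79.5 > 31.9, the predator can invade and persist.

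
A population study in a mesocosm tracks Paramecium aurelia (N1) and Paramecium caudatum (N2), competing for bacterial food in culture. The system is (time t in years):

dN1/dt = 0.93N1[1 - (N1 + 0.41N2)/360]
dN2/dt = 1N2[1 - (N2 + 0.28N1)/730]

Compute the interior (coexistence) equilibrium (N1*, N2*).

N1* ≈ 68.6, N2* ≈ 711

Setting both brackets to zero gives the nullclines N1 + 0.41N2 = 360 and 0.28N1 + N2 = 730.
Substituting N2 = 730 - 0.28N1 into the first: N1(1 - 0.41·0.28) = 360 - 0.41·730.
So N1* = 60.7/0.885 = 68.6, and then N2* = 730 - 0.28·68.6 = 711.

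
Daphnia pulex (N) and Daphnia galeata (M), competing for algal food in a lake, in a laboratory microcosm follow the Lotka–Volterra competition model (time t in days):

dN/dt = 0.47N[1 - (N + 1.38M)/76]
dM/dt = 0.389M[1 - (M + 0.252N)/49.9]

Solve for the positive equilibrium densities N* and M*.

Setting both brackets to zero gives the nullclines N + 1.38M = 76 and 0.252N + M = 49.9.
Substituting M = 49.9 - 0.252N into the first: N(1 - 1.38·0.252) = 76 - 1.38·49.9.
So N* = 7.14/0.652 = 10.9, and then M* = 49.9 - 0.252·10.9 = 47.1.

N* ≈ 10.9, M* ≈ 47.1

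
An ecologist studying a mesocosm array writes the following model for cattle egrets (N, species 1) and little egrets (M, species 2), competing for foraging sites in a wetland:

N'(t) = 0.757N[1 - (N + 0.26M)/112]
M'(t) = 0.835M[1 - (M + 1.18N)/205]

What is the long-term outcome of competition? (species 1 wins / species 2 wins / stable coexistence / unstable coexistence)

stable coexistence

Compare the nullcline intercepts: K1/α12 = 112/0.26 = 431 > K2 = 205; K2/α21 = 205/1.18 = 174 > K1 = 112.
Since both inequalities hold, each species can invade when rare, so the interior equilibrium is stable.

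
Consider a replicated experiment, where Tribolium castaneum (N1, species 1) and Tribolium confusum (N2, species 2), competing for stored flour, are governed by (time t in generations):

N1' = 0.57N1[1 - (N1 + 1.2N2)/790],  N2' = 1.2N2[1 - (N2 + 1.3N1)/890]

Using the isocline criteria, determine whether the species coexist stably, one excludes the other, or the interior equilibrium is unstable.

unstable coexistence (outcome depends on initial conditions)

Compare the nullcline intercepts: K1/α12 = 790/1.2 = 658 < K2 = 890; K2/α21 = 890/1.3 = 685 < K1 = 790.
Since both are reversed, neither can invade when rare; the interior point is a saddle.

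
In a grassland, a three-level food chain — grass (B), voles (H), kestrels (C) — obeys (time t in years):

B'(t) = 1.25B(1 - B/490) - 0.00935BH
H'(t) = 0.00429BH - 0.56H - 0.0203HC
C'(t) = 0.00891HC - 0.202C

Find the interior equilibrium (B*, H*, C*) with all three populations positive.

B* ≈ 407, H* ≈ 22.7, C* ≈ 58.4

From dC/dt = 0: 0.00891H* = 0.202, so H* = 22.7.
From dB/dt = 0: 1.25(1 - B*/490) = 0.00935·22.7, giving B* = 490·(1 - 0.17) = 407.
From dH/dt = 0: 0.00429·407 - 0.56 = 0.0203C*, so C* = 1.19/0.0203 = 58.4.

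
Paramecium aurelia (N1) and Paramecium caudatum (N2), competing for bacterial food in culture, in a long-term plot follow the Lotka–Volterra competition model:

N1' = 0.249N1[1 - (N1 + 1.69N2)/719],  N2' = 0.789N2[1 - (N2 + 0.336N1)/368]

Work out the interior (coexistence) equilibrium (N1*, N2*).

Setting both brackets to zero gives the nullclines N1 + 1.69N2 = 719 and 0.336N1 + N2 = 368.
Substituting N2 = 368 - 0.336N1 into the first: N1(1 - 1.69·0.336) = 719 - 1.69·368.
So N1* = 97.1/0.432 = 225, and then N2* = 368 - 0.336·225 = 293.

N1* ≈ 225, N2* ≈ 293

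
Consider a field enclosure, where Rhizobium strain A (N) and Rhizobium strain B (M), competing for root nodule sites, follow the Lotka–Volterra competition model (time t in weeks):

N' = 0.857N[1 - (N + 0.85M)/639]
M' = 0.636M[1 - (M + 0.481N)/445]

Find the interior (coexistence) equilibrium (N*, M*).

N* ≈ 441, M* ≈ 233

Setting both brackets to zero gives the nullclines N + 0.85M = 639 and 0.481N + M = 445.
Substituting M = 445 - 0.481N into the first: N(1 - 0.85·0.481) = 639 - 0.85·445.
So N* = 261/0.591 = 441, and then M* = 445 - 0.481·441 = 233.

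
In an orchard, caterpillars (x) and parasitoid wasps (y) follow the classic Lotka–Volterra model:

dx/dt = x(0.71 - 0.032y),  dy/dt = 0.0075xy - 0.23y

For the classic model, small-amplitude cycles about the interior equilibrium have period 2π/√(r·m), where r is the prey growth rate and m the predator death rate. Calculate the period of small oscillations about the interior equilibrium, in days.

T ≈ 15.5 days

Here r = 0.71 and m = 0.23, so r·m = 0.163.
ω = √0.163 = 0.404 per day, hence T = 2π/ω ≈ 15.5 days.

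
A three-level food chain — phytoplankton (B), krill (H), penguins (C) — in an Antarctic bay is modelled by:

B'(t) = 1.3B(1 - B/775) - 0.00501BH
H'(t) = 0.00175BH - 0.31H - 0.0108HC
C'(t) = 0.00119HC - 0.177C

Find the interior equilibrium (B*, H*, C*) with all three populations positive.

From dC/dt = 0: 0.00119H* = 0.177, so H* = 149.
From dB/dt = 0: 1.3(1 - B*/775) = 0.00501·149, giving B* = 775·(1 - 0.573) = 331.
From dH/dt = 0: 0.00175·331 - 0.31 = 0.0108C*, so C* = 0.269/0.0108 = 24.9.

B* ≈ 331, H* ≈ 149, C* ≈ 24.9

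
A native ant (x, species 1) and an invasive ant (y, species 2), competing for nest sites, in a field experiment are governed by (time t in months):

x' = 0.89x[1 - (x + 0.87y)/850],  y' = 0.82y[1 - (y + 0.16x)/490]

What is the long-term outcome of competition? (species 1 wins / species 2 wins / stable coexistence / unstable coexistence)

Compare the nullcline intercepts: K1/α12 = 850/0.87 = 977 > K2 = 490; K2/α21 = 490/0.16 = 3060 > K1 = 850.
Since both inequalities hold, each species can invade when rare, so the interior equilibrium is stable.

stable coexistence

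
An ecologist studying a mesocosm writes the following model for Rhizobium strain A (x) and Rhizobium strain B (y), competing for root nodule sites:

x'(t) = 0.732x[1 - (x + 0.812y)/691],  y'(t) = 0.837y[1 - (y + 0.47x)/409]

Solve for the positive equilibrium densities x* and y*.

Setting both brackets to zero gives the nullclines x + 0.812y = 691 and 0.47x + y = 409.
Substituting y = 409 - 0.47x into the first: x(1 - 0.812·0.47) = 691 - 0.812·409.
So x* = 359/0.618 = 580, and then y* = 409 - 0.47·580 = 136.

x* ≈ 580, y* ≈ 136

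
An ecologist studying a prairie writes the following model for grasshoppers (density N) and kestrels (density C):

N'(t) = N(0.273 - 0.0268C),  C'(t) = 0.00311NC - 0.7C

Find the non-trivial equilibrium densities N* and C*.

Set dC/dt = 0 with C > 0: 0.00311N - 0.7 = 0, so N* = 0.7/0.00311 = 225.
Set dN/dt = 0 with N > 0: 0.273 - 0.0268C = 0, so C* = 0.273/0.0268 = 10.2.

N* ≈ 225, C* ≈ 10.2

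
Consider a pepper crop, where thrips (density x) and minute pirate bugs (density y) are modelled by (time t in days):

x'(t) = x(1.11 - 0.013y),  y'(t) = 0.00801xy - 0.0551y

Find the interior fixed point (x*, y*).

Set dy/dt = 0 with y > 0: 0.00801x - 0.0551 = 0, so x* = 0.0551/0.00801 = 6.88.
Set dx/dt = 0 with x > 0: 1.11 - 0.013y = 0, so y* = 1.11/0.013 = 85.4.

x* ≈ 6.88, y* ≈ 85.4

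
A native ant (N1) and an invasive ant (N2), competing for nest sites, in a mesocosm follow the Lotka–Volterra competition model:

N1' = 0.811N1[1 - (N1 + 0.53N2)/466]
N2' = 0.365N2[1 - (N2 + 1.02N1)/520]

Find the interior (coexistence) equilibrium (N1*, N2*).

N1* ≈ 414, N2* ≈ 97.3

Setting both brackets to zero gives the nullclines N1 + 0.53N2 = 466 and 1.02N1 + N2 = 520.
Substituting N2 = 520 - 1.02N1 into the first: N1(1 - 0.53·1.02) = 466 - 0.53·520.
So N1* = 190/0.459 = 414, and then N2* = 520 - 1.02·414 = 97.3.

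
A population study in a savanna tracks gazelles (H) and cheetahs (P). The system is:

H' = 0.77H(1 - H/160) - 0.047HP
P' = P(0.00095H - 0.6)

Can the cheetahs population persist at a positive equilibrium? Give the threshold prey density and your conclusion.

Threshold H = 632; K < 632, so no, the predator goes extinct.

The predator equation gives dP/dt > 0 only when H > 0.6/0.00095 = 632.
Without the predator, H → K = 160. Since 160 < 632, the predator cannot invade.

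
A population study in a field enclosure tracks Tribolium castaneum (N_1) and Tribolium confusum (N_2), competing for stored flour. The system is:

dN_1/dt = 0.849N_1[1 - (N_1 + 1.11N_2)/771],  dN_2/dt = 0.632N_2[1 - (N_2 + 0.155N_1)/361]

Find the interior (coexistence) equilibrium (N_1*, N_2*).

N_1* ≈ 447, N_2* ≈ 292

Setting both brackets to zero gives the nullclines N_1 + 1.11N_2 = 771 and 0.155N_1 + N_2 = 361.
Substituting N_2 = 361 - 0.155N_1 into the first: N_1(1 - 1.11·0.155) = 771 - 1.11·361.
So N_1* = 370/0.828 = 447, and then N_2* = 361 - 0.155·447 = 292.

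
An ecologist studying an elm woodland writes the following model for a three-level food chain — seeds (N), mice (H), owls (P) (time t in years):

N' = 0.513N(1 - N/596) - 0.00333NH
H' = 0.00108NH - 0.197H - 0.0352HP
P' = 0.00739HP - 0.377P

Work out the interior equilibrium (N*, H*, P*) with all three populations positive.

From dP/dt = 0: 0.00739H* = 0.377, so H* = 51.
From dN/dt = 0: 0.513(1 - N*/596) = 0.00333·51, giving N* = 596·(1 - 0.331) = 399.
From dH/dt = 0: 0.00108·399 - 0.197 = 0.0352P*, so P* = 0.234/0.0352 = 6.63.

N* ≈ 399, H* ≈ 51, P* ≈ 6.63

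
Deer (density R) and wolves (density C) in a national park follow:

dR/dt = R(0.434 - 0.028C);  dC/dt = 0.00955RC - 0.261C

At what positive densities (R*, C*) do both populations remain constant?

R* ≈ 27.3, C* ≈ 15.5

Set dC/dt = 0 with C > 0: 0.00955R - 0.261 = 0, so R* = 0.261/0.00955 = 27.3.
Set dR/dt = 0 with R > 0: 0.434 - 0.028C = 0, so C* = 0.434/0.028 = 15.5.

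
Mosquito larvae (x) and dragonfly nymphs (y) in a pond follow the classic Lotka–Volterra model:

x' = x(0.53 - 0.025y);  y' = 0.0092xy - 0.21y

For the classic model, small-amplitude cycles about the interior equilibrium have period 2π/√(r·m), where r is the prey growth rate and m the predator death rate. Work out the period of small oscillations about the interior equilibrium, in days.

Here r = 0.53 and m = 0.21, so r·m = 0.111.
ω = √0.111 = 0.334 per day, hence T = 2π/ω ≈ 18.8 days.

T ≈ 18.8 days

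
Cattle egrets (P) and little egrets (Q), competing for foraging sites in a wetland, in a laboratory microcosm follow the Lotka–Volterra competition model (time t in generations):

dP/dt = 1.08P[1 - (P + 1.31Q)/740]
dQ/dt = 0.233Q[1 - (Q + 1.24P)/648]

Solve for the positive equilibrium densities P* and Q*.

P* ≈ 174, Q* ≈ 432

Setting both brackets to zero gives the nullclines P + 1.31Q = 740 and 1.24P + Q = 648.
Substituting Q = 648 - 1.24P into the first: P(1 - 1.31·1.24) = 740 - 1.31·648.
So P* = -109/-0.624 = 174, and then Q* = 648 - 1.24·174 = 432.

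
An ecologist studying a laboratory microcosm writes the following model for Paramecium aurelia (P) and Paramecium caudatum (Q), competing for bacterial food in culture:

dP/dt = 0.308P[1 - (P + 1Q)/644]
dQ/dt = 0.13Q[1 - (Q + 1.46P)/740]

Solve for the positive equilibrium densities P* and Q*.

P* ≈ 209, Q* ≈ 435

Setting both brackets to zero gives the nullclines P + 1Q = 644 and 1.46P + Q = 740.
Substituting Q = 740 - 1.46P into the first: P(1 - 1·1.46) = 644 - 1·740.
So P* = -96/-0.46 = 209, and then Q* = 740 - 1.46·209 = 435.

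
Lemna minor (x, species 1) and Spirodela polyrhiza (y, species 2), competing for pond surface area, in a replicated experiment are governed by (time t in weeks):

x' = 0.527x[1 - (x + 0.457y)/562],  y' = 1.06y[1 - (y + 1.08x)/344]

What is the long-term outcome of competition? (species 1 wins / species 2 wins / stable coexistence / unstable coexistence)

species 1 excludes species 2

Compare the nullcline intercepts: K1/α12 = 562/0.457 = 1230 > K2 = 344; K2/α21 = 344/1.08 = 319 < K1 = 562.
Since the inequalities point opposite ways, species 1 can invade but species 2 cannot.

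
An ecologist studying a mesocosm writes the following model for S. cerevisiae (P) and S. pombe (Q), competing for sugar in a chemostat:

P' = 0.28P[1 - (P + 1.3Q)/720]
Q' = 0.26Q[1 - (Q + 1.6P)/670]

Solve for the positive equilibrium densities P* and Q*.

P* ≈ 140, Q* ≈ 446

Setting both brackets to zero gives the nullclines P + 1.3Q = 720 and 1.6P + Q = 670.
Substituting Q = 670 - 1.6P into the first: P(1 - 1.3·1.6) = 720 - 1.3·670.
So P* = -151/-1.08 = 140, and then Q* = 670 - 1.6·140 = 446.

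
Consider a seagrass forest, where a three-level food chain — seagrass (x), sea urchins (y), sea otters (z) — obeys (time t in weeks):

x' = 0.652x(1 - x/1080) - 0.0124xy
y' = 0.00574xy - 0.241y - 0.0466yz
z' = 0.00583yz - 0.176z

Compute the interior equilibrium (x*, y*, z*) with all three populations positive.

x* ≈ 460, y* ≈ 30.2, z* ≈ 51.5

From dz/dt = 0: 0.00583y* = 0.176, so y* = 30.2.
From dx/dt = 0: 0.652(1 - x*/1080) = 0.0124·30.2, giving x* = 1080·(1 - 0.574) = 460.
From dy/dt = 0: 0.00574·460 - 0.241 = 0.0466z*, so z* = 2.4/0.0466 = 51.5.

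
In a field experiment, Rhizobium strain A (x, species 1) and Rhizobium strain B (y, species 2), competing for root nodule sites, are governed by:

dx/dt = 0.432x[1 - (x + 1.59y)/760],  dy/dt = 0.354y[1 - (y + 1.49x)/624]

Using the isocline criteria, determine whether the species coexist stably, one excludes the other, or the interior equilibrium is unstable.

Compare the nullcline intercepts: K1/α12 = 760/1.59 = 478 < K2 = 624; K2/α21 = 624/1.49 = 419 < K1 = 760.
Since both are reversed, neither can invade when rare; the interior point is a saddle.

unstable coexistence (outcome depends on initial conditions)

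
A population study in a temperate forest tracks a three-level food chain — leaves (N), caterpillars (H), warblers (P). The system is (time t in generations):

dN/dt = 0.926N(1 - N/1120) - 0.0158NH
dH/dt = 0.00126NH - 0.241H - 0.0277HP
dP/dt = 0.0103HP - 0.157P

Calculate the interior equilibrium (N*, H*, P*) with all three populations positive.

N* ≈ 829, H* ≈ 15.2, P* ≈ 29

From dP/dt = 0: 0.0103H* = 0.157, so H* = 15.2.
From dN/dt = 0: 0.926(1 - N*/1120) = 0.0158·15.2, giving N* = 1120·(1 - 0.26) = 829.
From dH/dt = 0: 0.00126·829 - 0.241 = 0.0277P*, so P* = 0.803/0.0277 = 29.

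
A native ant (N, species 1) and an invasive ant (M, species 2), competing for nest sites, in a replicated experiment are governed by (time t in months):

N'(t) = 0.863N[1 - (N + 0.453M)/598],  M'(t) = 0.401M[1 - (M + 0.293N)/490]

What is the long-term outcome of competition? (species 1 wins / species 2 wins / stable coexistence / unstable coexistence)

Compare the nullcline intercepts: K1/α12 = 598/0.453 = 1320 > K2 = 490; K2/α21 = 490/0.293 = 1670 > K1 = 598.
Since both inequalities hold, each species can invade when rare, so the interior equilibrium is stable.

stable coexistence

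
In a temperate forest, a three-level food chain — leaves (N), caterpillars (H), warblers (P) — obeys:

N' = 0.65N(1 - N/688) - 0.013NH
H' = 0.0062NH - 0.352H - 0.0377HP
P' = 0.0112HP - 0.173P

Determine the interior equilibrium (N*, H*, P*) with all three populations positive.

From dP/dt = 0: 0.0112H* = 0.173, so H* = 15.4.
From dN/dt = 0: 0.65(1 - N*/688) = 0.013·15.4, giving N* = 688·(1 - 0.309) = 475.
From dH/dt = 0: 0.0062·475 - 0.352 = 0.0377P*, so P* = 2.6/0.0377 = 68.9.

N* ≈ 475, H* ≈ 15.4, P* ≈ 68.9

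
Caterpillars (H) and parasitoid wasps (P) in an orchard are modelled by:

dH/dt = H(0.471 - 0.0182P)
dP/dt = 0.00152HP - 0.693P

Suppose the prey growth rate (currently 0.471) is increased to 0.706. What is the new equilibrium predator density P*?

At the interior fixed point, setting dH/dt = 0 with H > 0 fixes P* = (prey growth rate)/(HP coefficient) — independent of the other coefficients.
With the change, P* = 0.706/0.0182 = 38.8; it rises from 25.9.

P* ≈ 38.8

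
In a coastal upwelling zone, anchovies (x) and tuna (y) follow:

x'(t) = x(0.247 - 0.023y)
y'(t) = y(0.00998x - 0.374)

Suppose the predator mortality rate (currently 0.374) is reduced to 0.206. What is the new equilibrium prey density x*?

At the interior fixed point, setting dy/dt = 0 with y > 0 fixes x* = (predator death rate)/(xy coefficient) — independent of the other coefficients.
With the change, x* = 0.206/0.00998 = 20.6; it falls from 37.5.

x* ≈ 20.6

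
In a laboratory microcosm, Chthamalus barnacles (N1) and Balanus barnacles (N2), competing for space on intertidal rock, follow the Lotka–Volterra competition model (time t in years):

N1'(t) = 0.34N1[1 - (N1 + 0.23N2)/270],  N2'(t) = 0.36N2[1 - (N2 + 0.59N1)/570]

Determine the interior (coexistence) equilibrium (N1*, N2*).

N1* ≈ 161, N2* ≈ 475

Setting both brackets to zero gives the nullclines N1 + 0.23N2 = 270 and 0.59N1 + N2 = 570.
Substituting N2 = 570 - 0.59N1 into the first: N1(1 - 0.23·0.59) = 270 - 0.23·570.
So N1* = 139/0.864 = 161, and then N2* = 570 - 0.59·161 = 475.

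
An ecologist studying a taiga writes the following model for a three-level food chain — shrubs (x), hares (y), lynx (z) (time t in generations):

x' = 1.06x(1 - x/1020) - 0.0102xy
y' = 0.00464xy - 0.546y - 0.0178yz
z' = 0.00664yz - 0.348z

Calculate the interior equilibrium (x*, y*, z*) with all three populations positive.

x* ≈ 506, y* ≈ 52.4, z* ≈ 101

From dz/dt = 0: 0.00664y* = 0.348, so y* = 52.4.
From dx/dt = 0: 1.06(1 - x*/1020) = 0.0102·52.4, giving x* = 1020·(1 - 0.504) = 506.
From dy/dt = 0: 0.00464·506 - 0.546 = 0.0178z*, so z* = 1.8/0.0178 = 101.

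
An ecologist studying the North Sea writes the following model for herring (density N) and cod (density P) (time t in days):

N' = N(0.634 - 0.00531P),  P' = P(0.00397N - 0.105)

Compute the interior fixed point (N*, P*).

Set dP/dt = 0 with P > 0: 0.00397N - 0.105 = 0, so N* = 0.105/0.00397 = 26.4.
Set dN/dt = 0 with N > 0: 0.634 - 0.00531P = 0, so P* = 0.634/0.00531 = 119.

N* ≈ 26.4, P* ≈ 119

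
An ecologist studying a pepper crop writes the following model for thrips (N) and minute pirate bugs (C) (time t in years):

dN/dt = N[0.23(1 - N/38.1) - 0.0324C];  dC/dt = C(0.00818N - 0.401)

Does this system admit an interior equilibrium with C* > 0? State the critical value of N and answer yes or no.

Threshold N = 49; K < 49, so no, the predator goes extinct.

The predator equation gives dC/dt > 0 only when N > 0.401/0.00818 = 49.
Without the predator, N → K = 38.1. Since 38.1 < 49, the predator cannot invade.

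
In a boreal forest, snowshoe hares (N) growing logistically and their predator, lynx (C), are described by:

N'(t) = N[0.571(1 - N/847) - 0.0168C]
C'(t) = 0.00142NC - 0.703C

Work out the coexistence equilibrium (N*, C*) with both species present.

From dC/dt = 0 with C > 0: 0.00142N* = 0.703, so N* = 495.
Substitute into dN/dt = 0: 0.571(1 - 495/847) = 0.0168C*.
The bracket is 0.416, giving C* = 0.237/0.0168 = 14.1.

N* ≈ 495, C* ≈ 14.1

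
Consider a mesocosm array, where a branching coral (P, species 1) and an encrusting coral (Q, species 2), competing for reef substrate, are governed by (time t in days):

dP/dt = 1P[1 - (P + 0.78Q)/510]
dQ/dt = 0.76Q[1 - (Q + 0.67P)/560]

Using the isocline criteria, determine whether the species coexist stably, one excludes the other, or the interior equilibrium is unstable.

Compare the nullcline intercepts: K1/α12 = 510/0.78 = 654 > K2 = 560; K2/α21 = 560/0.67 = 836 > K1 = 510.
Since both inequalities hold, each species can invade when rare, so the interior equilibrium is stable.

stable coexistence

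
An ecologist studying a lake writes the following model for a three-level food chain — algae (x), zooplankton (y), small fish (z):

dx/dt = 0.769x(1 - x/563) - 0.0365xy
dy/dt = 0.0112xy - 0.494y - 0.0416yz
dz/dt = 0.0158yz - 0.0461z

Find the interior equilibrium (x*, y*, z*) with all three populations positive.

From dz/dt = 0: 0.0158y* = 0.0461, so y* = 2.92.
From dx/dt = 0: 0.769(1 - x*/563) = 0.0365·2.92, giving x* = 563·(1 - 0.138) = 485.
From dy/dt = 0: 0.0112·485 - 0.494 = 0.0416z*, so z* = 4.94/0.0416 = 119.

x* ≈ 485, y* ≈ 2.92, z* ≈ 119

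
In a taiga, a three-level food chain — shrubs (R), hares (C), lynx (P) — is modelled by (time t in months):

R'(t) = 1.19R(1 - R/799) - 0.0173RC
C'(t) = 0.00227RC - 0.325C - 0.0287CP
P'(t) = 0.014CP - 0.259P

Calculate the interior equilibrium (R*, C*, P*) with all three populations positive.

From dP/dt = 0: 0.014C* = 0.259, so C* = 18.5.
From dR/dt = 0: 1.19(1 - R*/799) = 0.0173·18.5, giving R* = 799·(1 - 0.269) = 584.
From dC/dt = 0: 0.00227·584 - 0.325 = 0.0287P*, so P* = 1/0.0287 = 34.9.

R* ≈ 584, C* ≈ 18.5, P* ≈ 34.9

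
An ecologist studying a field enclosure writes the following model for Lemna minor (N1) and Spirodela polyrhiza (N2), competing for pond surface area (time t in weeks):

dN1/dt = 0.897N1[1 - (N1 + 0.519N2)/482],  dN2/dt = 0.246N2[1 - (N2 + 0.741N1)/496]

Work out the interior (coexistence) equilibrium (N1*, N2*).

N1* ≈ 365, N2* ≈ 226

Setting both brackets to zero gives the nullclines N1 + 0.519N2 = 482 and 0.741N1 + N2 = 496.
Substituting N2 = 496 - 0.741N1 into the first: N1(1 - 0.519·0.741) = 482 - 0.519·496.
So N1* = 225/0.615 = 365, and then N2* = 496 - 0.741·365 = 226.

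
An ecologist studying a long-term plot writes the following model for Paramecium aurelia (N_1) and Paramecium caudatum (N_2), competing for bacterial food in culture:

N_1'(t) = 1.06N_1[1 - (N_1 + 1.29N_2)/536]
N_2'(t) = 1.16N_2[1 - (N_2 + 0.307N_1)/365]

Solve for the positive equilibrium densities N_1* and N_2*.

Setting both brackets to zero gives the nullclines N_1 + 1.29N_2 = 536 and 0.307N_1 + N_2 = 365.
Substituting N_2 = 365 - 0.307N_1 into the first: N_1(1 - 1.29·0.307) = 536 - 1.29·365.
So N_1* = 65.1/0.604 = 108, and then N_2* = 365 - 0.307·108 = 332.

N_1* ≈ 108, N_2* ≈ 332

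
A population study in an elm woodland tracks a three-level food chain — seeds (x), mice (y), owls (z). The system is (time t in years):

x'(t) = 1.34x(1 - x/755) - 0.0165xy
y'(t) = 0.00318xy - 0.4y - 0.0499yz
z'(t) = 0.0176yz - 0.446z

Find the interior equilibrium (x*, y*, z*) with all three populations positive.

From dz/dt = 0: 0.0176y* = 0.446, so y* = 25.3.
From dx/dt = 0: 1.34(1 - x*/755) = 0.0165·25.3, giving x* = 755·(1 - 0.312) = 519.
From dy/dt = 0: 0.00318·519 - 0.4 = 0.0499z*, so z* = 1.25/0.0499 = 25.1.

x* ≈ 519, y* ≈ 25.3, z* ≈ 25.1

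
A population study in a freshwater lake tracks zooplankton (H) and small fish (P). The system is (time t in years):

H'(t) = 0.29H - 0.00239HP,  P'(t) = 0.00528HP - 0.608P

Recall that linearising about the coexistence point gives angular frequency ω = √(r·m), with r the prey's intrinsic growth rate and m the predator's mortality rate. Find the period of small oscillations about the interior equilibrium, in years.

T ≈ 15 years

Here r = 0.29 and m = 0.608, so r·m = 0.176.
ω = √0.176 = 0.42 per year, hence T = 2π/ω ≈ 15 years.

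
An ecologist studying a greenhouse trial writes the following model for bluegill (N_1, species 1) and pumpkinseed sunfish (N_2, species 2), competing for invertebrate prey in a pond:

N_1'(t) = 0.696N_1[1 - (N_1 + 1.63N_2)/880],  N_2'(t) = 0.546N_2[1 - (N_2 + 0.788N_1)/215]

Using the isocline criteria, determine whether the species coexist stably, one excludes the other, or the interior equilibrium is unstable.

species 1 excludes species 2

Compare the nullcline intercepts: K1/α12 = 880/1.63 = 540 > K2 = 215; K2/α21 = 215/0.788 = 273 < K1 = 880.
Since the inequalities point opposite ways, species 1 can invade but species 2 cannot.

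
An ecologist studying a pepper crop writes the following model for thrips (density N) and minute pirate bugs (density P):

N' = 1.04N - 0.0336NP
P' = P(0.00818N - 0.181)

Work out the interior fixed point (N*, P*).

N* ≈ 22.1, P* ≈ 31

Set dP/dt = 0 with P > 0: 0.00818N - 0.181 = 0, so N* = 0.181/0.00818 = 22.1.
Set dN/dt = 0 with N > 0: 1.04 - 0.0336P = 0, so P* = 1.04/0.0336 = 31.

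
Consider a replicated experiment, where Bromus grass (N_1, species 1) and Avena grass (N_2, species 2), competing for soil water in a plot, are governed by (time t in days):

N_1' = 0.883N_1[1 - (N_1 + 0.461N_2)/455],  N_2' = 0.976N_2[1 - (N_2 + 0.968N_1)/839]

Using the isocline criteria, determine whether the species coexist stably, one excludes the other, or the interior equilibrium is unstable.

stable coexistence

Compare the nullcline intercepts: K1/α12 = 455/0.461 = 987 > K2 = 839; K2/α21 = 839/0.968 = 867 > K1 = 455.
Since both inequalities hold, each species can invade when rare, so the interior equilibrium is stable.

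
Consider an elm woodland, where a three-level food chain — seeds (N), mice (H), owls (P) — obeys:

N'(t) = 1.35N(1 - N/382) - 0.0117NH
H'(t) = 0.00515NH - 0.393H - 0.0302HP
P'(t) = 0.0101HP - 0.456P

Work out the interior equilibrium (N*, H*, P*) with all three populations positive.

N* ≈ 233, H* ≈ 45.1, P* ≈ 26.6

From dP/dt = 0: 0.0101H* = 0.456, so H* = 45.1.
From dN/dt = 0: 1.35(1 - N*/382) = 0.0117·45.1, giving N* = 382·(1 - 0.391) = 233.
From dH/dt = 0: 0.00515·233 - 0.393 = 0.0302P*, so P* = 0.805/0.0302 = 26.6.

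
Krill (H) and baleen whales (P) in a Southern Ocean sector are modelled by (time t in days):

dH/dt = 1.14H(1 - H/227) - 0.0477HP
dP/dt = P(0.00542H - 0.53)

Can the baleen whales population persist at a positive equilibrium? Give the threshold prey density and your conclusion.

The predator equation gives dP/dt > 0 only when H > 0.53/0.00542 = 97.8.
Without the predator, H → K = 227. Since 227 > 97.8, the predator can invade and persist.

Threshold H = 97.8; K > 97.8, so yes, the predator persists.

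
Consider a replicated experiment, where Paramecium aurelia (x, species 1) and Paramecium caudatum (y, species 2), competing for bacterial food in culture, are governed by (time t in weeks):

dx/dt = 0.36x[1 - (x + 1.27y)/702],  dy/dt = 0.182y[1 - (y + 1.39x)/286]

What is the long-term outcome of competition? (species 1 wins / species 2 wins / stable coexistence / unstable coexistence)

Compare the nullcline intercepts: K1/α12 = 702/1.27 = 553 > K2 = 286; K2/α21 = 286/1.39 = 206 < K1 = 702.
Since the inequalities point opposite ways, species 1 can invade but species 2 cannot.

species 1 excludes species 2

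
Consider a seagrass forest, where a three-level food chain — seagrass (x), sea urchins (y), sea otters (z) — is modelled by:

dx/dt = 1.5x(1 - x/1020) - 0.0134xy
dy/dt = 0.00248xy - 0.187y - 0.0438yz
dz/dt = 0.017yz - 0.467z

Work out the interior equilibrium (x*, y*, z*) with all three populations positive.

x* ≈ 770, y* ≈ 27.5, z* ≈ 39.3

From dz/dt = 0: 0.017y* = 0.467, so y* = 27.5.
From dx/dt = 0: 1.5(1 - x*/1020) = 0.0134·27.5, giving x* = 1020·(1 - 0.245) = 770.
From dy/dt = 0: 0.00248·770 - 0.187 = 0.0438z*, so z* = 1.72/0.0438 = 39.3.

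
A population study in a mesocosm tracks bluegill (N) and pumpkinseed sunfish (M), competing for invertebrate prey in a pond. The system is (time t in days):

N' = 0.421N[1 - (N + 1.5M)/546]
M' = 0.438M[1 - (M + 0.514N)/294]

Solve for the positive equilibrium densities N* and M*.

Setting both brackets to zero gives the nullclines N + 1.5M = 546 and 0.514N + M = 294.
Substituting M = 294 - 0.514N into the first: N(1 - 1.5·0.514) = 546 - 1.5·294.
So N* = 105/0.229 = 459, and then M* = 294 - 0.514·459 = 58.3.

N* ≈ 459, M* ≈ 58.3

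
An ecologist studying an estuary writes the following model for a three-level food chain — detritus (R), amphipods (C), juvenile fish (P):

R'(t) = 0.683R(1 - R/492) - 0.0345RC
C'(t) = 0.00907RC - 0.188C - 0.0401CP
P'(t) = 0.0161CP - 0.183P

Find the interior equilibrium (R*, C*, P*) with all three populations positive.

From dP/dt = 0: 0.0161C* = 0.183, so C* = 11.4.
From dR/dt = 0: 0.683(1 - R*/492) = 0.0345·11.4, giving R* = 492·(1 - 0.574) = 210.
From dC/dt = 0: 0.00907·210 - 0.188 = 0.0401P*, so P* = 1.71/0.0401 = 42.7.

R* ≈ 210, C* ≈ 11.4, P* ≈ 42.7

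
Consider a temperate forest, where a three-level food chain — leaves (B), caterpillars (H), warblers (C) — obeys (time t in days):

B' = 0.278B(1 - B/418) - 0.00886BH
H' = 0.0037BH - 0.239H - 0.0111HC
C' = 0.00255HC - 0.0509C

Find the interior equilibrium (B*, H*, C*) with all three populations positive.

B* ≈ 152, H* ≈ 20, C* ≈ 29.2

From dC/dt = 0: 0.00255H* = 0.0509, so H* = 20.
From dB/dt = 0: 0.278(1 - B*/418) = 0.00886·20, giving B* = 418·(1 - 0.636) = 152.
From dH/dt = 0: 0.0037·152 - 0.239 = 0.0111C*, so C* = 0.324/0.0111 = 29.2.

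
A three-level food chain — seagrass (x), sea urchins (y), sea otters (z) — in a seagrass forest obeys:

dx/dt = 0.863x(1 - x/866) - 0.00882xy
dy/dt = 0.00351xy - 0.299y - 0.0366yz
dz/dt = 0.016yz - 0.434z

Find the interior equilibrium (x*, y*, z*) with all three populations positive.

From dz/dt = 0: 0.016y* = 0.434, so y* = 27.1.
From dx/dt = 0: 0.863(1 - x*/866) = 0.00882·27.1, giving x* = 866·(1 - 0.277) = 626.
From dy/dt = 0: 0.00351·626 - 0.299 = 0.0366z*, so z* = 1.9/0.0366 = 51.9.

x* ≈ 626, y* ≈ 27.1, z* ≈ 51.9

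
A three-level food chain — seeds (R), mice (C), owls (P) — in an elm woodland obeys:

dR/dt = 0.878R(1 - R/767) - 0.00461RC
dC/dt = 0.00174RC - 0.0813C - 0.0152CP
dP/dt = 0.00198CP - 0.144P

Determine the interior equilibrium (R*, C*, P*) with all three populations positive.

From dP/dt = 0: 0.00198C* = 0.144, so C* = 72.7.
From dR/dt = 0: 0.878(1 - R*/767) = 0.00461·72.7, giving R* = 767·(1 - 0.382) = 474.
From dC/dt = 0: 0.00174·474 - 0.0813 = 0.0152P*, so P* = 0.744/0.0152 = 48.9.

R* ≈ 474, C* ≈ 72.7, P* ≈ 48.9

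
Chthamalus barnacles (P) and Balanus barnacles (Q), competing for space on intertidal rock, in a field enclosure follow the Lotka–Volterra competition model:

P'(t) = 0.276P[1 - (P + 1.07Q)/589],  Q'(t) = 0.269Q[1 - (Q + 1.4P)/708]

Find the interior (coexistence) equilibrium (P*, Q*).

P* ≈ 338, Q* ≈ 234

Setting both brackets to zero gives the nullclines P + 1.07Q = 589 and 1.4P + Q = 708.
Substituting Q = 708 - 1.4P into the first: P(1 - 1.07·1.4) = 589 - 1.07·708.
So P* = -169/-0.498 = 338, and then Q* = 708 - 1.4·338 = 234.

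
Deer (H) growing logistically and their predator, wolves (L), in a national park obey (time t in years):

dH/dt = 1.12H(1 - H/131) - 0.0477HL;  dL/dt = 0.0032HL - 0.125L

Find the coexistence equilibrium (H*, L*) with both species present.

From dL/dt = 0 with L > 0: 0.0032H* = 0.125, so H* = 39.1.
Substitute into dH/dt = 0: 1.12(1 - 39.1/131) = 0.0477L*.
The bracket is 0.702, giving L* = 0.786/0.0477 = 16.5.

H* ≈ 39.1, L* ≈ 16.5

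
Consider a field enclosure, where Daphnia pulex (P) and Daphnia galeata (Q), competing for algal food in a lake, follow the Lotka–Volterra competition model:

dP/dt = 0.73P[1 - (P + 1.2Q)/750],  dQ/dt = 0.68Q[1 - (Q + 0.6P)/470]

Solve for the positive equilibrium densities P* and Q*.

P* ≈ 664, Q* ≈ 71.4

Setting both brackets to zero gives the nullclines P + 1.2Q = 750 and 0.6P + Q = 470.
Substituting Q = 470 - 0.6P into the first: P(1 - 1.2·0.6) = 750 - 1.2·470.
So P* = 186/0.28 = 664, and then Q* = 470 - 0.6·664 = 71.4.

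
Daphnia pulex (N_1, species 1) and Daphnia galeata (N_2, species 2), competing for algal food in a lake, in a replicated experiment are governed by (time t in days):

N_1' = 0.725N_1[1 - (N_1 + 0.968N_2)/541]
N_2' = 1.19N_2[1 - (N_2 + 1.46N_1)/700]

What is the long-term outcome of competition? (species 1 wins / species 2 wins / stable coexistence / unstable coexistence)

unstable coexistence (outcome depends on initial conditions)

Compare the nullcline intercepts: K1/α12 = 541/0.968 = 559 < K2 = 700; K2/α21 = 700/1.46 = 479 < K1 = 541.
Since both are reversed, neither can invade when rare; the interior point is a saddle.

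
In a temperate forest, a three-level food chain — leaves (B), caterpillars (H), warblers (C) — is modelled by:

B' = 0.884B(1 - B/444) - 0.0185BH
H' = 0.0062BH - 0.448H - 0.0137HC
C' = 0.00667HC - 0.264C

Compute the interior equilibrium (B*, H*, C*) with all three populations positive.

From dC/dt = 0: 0.00667H* = 0.264, so H* = 39.6.
From dB/dt = 0: 0.884(1 - B*/444) = 0.0185·39.6, giving B* = 444·(1 - 0.828) = 76.2.
From dH/dt = 0: 0.0062·76.2 - 0.448 = 0.0137C*, so C* = 0.0246/0.0137 = 1.8.

B* ≈ 76.2, H* ≈ 39.6, C* ≈ 1.8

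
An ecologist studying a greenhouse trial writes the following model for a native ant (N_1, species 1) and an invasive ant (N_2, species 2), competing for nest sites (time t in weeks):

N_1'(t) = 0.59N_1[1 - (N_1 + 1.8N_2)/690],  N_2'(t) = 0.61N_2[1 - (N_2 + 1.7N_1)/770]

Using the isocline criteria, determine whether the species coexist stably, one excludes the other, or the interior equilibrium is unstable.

Compare the nullcline intercepts: K1/α12 = 690/1.8 = 383 < K2 = 770; K2/α21 = 770/1.7 = 453 < K1 = 690.
Since both are reversed, neither can invade when rare; the interior point is a saddle.

unstable coexistence (outcome depends on initial conditions)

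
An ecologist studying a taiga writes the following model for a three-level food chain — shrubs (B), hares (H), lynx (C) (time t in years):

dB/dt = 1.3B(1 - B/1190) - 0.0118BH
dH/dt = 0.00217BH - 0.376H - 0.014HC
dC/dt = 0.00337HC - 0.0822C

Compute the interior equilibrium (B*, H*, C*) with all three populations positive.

From dC/dt = 0: 0.00337H* = 0.0822, so H* = 24.4.
From dB/dt = 0: 1.3(1 - B*/1190) = 0.0118·24.4, giving B* = 1190·(1 - 0.221) = 927.
From dH/dt = 0: 0.00217·927 - 0.376 = 0.014C*, so C* = 1.63/0.014 = 117.

B* ≈ 927, H* ≈ 24.4, C* ≈ 117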